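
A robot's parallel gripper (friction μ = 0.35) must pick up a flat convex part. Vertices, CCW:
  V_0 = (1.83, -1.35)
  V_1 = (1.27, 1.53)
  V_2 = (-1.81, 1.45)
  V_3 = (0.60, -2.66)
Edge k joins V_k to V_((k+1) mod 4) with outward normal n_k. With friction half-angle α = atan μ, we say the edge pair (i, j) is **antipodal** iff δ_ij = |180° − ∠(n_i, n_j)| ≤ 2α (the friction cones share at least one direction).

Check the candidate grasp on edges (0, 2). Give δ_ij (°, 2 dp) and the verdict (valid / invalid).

α = atan 0.35 = 19.29°;  2α = 38.58°
edge 0: e_0 = (-0.56, +2.88);  n_0 = (+0.9816, +0.1909)
edge 2: e_2 = (+2.41, -4.11);  n_2 = (-0.8626, -0.5058)
∠(n_0, n_2) = 160.62°
δ = |180° − 160.62°| = 19.38°
19.38° ≤ 2α = 38.58°  →  valid

δ = 19.38°, valid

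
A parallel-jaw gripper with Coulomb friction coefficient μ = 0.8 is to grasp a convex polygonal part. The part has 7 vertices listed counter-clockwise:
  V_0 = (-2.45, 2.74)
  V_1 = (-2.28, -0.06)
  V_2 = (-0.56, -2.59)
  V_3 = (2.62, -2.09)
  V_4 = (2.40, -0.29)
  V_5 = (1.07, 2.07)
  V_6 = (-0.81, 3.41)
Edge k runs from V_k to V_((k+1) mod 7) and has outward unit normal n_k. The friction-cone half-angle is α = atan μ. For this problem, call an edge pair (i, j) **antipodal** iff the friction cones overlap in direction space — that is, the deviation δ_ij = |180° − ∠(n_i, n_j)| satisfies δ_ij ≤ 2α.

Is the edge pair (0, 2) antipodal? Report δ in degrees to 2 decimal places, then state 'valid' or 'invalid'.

δ = 84.54°, invalid

α = atan 0.8 = 38.66°;  2α = 77.32°
edge 0: e_0 = (+0.17, -2.80);  n_0 = (-0.9982, -0.0606)
edge 2: e_2 = (+3.18, +0.50);  n_2 = (+0.1553, -0.9879)
∠(n_0, n_2) = 95.46°
δ = |180° − 95.46°| = 84.54°
84.54° > 2α = 77.32°  →  invalid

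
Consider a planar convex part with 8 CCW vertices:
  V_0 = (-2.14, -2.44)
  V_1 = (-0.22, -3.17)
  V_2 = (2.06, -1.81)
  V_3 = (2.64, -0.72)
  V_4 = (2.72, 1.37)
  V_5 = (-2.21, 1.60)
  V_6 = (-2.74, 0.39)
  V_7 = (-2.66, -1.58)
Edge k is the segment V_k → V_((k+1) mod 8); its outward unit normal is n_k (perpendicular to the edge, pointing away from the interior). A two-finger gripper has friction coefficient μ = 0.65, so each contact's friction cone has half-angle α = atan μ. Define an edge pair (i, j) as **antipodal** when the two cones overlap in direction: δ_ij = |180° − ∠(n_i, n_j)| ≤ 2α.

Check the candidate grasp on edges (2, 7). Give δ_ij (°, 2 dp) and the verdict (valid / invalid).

α = atan 0.65 = 33.02°;  2α = 66.05°
edge 2: e_2 = (+0.58, +1.09);  n_2 = (+0.8828, -0.4697)
edge 7: e_7 = (+0.52, -0.86);  n_7 = (-0.8557, -0.5174)
∠(n_2, n_7) = 120.82°
δ = |180° − 120.82°| = 59.18°
59.18° ≤ 2α = 66.05°  →  valid

δ = 59.18°, valid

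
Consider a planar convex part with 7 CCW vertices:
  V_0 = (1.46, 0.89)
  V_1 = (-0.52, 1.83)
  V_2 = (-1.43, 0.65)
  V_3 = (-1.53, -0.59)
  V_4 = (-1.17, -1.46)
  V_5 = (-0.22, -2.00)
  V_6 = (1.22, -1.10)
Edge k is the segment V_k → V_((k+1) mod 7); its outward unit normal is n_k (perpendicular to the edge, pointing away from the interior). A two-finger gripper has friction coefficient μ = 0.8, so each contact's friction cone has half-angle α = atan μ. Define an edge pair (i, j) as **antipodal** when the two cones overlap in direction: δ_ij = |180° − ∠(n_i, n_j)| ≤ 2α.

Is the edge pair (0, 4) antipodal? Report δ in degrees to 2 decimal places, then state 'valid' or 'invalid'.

α = atan 0.8 = 38.66°;  2α = 77.32°
edge 0: e_0 = (-1.98, +0.94);  n_0 = (+0.4289, +0.9034)
edge 4: e_4 = (+0.95, -0.54);  n_4 = (-0.4942, -0.8694)
∠(n_0, n_4) = 175.78°
δ = |180° − 175.78°| = 4.22°
4.22° ≤ 2α = 77.32°  →  valid

δ = 4.22°, valid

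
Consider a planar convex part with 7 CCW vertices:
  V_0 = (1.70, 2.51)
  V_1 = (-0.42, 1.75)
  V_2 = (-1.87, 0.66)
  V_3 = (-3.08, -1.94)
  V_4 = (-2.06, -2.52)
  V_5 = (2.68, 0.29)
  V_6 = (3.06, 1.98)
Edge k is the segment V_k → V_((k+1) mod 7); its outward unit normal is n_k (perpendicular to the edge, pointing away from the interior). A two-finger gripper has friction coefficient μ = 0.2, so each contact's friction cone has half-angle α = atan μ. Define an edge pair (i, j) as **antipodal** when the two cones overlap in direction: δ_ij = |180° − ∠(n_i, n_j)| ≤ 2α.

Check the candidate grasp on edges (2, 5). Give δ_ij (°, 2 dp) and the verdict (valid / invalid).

δ = 12.28°, valid

α = atan 0.2 = 11.31°;  2α = 22.62°
edge 2: e_2 = (-1.21, -2.60);  n_2 = (-0.9066, +0.4219)
edge 5: e_5 = (+0.38, +1.69);  n_5 = (+0.9756, -0.2194)
∠(n_2, n_5) = 167.72°
δ = |180° − 167.72°| = 12.28°
12.28° ≤ 2α = 22.62°  →  valid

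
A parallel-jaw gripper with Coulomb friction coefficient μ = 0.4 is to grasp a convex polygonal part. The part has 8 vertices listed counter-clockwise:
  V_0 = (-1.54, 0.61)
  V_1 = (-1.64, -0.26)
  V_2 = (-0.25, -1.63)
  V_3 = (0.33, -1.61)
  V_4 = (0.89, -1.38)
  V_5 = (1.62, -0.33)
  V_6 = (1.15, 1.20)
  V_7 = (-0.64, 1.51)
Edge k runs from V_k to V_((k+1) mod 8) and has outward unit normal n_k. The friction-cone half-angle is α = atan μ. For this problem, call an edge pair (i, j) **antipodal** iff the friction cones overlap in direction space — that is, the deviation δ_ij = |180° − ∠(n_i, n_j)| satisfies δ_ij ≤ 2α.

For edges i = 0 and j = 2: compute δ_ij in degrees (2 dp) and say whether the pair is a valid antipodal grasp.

δ = 81.47°, invalid

α = atan 0.4 = 21.80°;  2α = 43.60°
edge 0: e_0 = (-0.10, -0.87);  n_0 = (-0.9935, +0.1142)
edge 2: e_2 = (+0.58, +0.02);  n_2 = (+0.0345, -0.9994)
∠(n_0, n_2) = 98.53°
δ = |180° − 98.53°| = 81.47°
81.47° > 2α = 43.60°  →  invalid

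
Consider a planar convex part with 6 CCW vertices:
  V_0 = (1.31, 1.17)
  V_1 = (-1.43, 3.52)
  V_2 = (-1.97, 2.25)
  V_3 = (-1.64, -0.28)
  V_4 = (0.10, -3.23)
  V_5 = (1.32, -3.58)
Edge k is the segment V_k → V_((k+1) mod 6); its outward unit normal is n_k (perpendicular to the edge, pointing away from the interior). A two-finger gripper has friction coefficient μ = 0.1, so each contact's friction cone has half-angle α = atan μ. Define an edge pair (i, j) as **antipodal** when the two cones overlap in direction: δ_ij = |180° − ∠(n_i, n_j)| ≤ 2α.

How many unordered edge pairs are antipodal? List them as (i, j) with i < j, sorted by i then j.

count = 1; pairs: (2,5)

α = atan 0.1 = 5.71°;  2α = 11.42°
n_0 = (+0.6510, +0.7591)
n_1 = (-0.9203, +0.3913)
n_2 = (-0.9916, -0.1293)
n_3 = (-0.8613, -0.5080)
n_4 = (-0.2758, -0.9612)
n_5 = (+1.0000, +0.0021)
  (0,1): δ = 72.42°  ·
  (0,2): δ = 41.95°  ·
  (0,3): δ = 18.85°  ·
  (0,4): δ = 24.61°  ·
  (0,5): δ = 130.74°  ·
  (1,2): δ = 149.53°  ·
  (1,3): δ = 126.43°  ·
  (1,4): δ = 82.97°  ·
  (1,5): δ = 23.16°  ·
  (2,3): δ = 156.90°  ·
  (2,4): δ = 113.44°  ·
  (2,5): δ = 7.31°  ✓
  (3,4): δ = 136.54°  ·
  (3,5): δ = 30.41°  ·
  (4,5): δ = 73.87°  ·
antipodal pairs: 1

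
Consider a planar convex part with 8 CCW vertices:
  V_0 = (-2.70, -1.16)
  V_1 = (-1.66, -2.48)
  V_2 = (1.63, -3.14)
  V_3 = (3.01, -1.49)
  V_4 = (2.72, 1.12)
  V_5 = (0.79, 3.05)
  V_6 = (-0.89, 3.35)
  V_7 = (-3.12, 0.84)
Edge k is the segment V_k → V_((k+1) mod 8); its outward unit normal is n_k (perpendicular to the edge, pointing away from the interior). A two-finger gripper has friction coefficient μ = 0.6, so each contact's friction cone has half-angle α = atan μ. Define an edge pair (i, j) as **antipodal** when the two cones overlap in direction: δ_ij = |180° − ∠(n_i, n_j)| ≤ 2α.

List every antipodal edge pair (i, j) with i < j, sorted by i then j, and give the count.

count = 12; pairs: (0,3), (0,4), (0,5), (1,4), (1,5), (1,6), (2,5), (2,6), (2,7), (3,6), (3,7), (4,7)

α = atan 0.6 = 30.96°;  2α = 61.93°
n_0 = (-0.7855, -0.6189)
n_1 = (-0.1967, -0.9805)
n_2 = (+0.7671, -0.6416)
n_3 = (+0.9939, +0.1104)
n_4 = (+0.7071, +0.7071)
n_5 = (+0.1758, +0.9844)
n_6 = (-0.7476, +0.6642)
n_7 = (-0.9787, -0.2055)
  (0,1): δ = 139.58°  ·
  (0,2): δ = 78.14°  ·
  (0,3): δ = 31.89°  ✓
  (0,4): δ = 6.77°  ✓
  (0,5): δ = 41.64°  ✓
  (0,6): δ = 100.15°  ·
  (0,7): δ = 153.63°  ·
  (1,2): δ = 118.56°  ·
  (1,3): δ = 72.32°  ·
  (1,4): δ = 33.66°  ✓
  (1,5): δ = 1.22°  ✓
  (1,6): δ = 59.72°  ✓
  (1,7): δ = 113.20°  ·
  (2,3): δ = 133.75°  ·
  (2,4): δ = 95.09°  ·
  (2,5): δ = 60.22°  ✓
  (2,6): δ = 1.71°  ✓
  (2,7): δ = 51.77°  ✓
  (3,4): δ = 141.34°  ·
  (3,5): δ = 106.46°  ·
  (3,6): δ = 47.96°  ✓
  (3,7): δ = 5.52°  ✓
  (4,5): δ = 145.12°  ·
  (4,6): δ = 86.62°  ·
  (4,7): δ = 33.14°  ✓
  (5,6): δ = 121.49°  ·
  (5,7): δ = 68.02°  ·
  (6,7): δ = 126.52°  ·
antipodal pairs: 12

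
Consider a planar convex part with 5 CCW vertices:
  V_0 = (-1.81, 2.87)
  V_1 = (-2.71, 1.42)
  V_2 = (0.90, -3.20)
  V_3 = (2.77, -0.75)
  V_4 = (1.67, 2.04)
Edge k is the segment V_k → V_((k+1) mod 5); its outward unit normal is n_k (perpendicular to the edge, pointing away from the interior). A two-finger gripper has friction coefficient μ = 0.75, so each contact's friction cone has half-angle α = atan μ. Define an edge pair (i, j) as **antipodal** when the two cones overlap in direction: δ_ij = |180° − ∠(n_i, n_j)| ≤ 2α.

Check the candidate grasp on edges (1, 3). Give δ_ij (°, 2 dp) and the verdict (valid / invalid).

δ = 16.49°, valid

α = atan 0.75 = 36.87°;  2α = 73.74°
edge 1: e_1 = (+3.61, -4.62);  n_1 = (-0.7880, -0.6157)
edge 3: e_3 = (-1.10, +2.79);  n_3 = (+0.9303, +0.3668)
∠(n_1, n_3) = 163.51°
δ = |180° − 163.51°| = 16.49°
16.49° ≤ 2α = 73.74°  →  valid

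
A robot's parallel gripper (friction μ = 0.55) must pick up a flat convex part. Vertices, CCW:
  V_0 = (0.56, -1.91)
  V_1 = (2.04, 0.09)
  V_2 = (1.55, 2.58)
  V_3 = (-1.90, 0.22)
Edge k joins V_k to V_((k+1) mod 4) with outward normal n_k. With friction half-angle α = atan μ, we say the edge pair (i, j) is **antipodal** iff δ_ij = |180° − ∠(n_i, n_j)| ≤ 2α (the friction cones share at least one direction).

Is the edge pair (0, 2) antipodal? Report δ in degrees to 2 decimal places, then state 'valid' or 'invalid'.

α = atan 0.55 = 28.81°;  2α = 57.62°
edge 0: e_0 = (+1.48, +2.00);  n_0 = (+0.8038, -0.5948)
edge 2: e_2 = (-3.45, -2.36);  n_2 = (-0.5646, +0.8254)
∠(n_0, n_2) = 160.88°
δ = |180° − 160.88°| = 19.12°
19.12° ≤ 2α = 57.62°  →  valid

δ = 19.12°, valid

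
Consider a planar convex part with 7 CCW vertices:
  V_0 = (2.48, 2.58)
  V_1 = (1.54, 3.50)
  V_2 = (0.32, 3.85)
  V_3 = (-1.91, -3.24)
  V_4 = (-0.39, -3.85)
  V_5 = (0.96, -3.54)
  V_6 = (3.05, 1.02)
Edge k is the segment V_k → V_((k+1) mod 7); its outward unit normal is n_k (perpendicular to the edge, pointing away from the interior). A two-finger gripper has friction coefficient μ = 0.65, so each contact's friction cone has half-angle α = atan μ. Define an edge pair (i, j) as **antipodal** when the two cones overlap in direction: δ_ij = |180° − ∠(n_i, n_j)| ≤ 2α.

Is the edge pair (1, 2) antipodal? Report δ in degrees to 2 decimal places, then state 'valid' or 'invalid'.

δ = 91.45°, invalid

α = atan 0.65 = 33.02°;  2α = 66.05°
edge 1: e_1 = (-1.22, +0.35);  n_1 = (+0.2758, +0.9612)
edge 2: e_2 = (-2.23, -7.09);  n_2 = (-0.9539, +0.3000)
∠(n_1, n_2) = 88.55°
δ = |180° − 88.55°| = 91.45°
91.45° > 2α = 66.05°  →  invalid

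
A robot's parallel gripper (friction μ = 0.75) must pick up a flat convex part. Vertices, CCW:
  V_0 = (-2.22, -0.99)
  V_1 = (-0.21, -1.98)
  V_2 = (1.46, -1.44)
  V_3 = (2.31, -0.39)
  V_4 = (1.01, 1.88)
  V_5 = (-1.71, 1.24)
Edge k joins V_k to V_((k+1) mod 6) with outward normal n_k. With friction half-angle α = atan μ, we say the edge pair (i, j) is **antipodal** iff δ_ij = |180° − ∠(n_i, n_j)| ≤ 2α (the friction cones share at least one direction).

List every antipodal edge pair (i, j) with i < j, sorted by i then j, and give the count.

count = 7; pairs: (0,3), (0,4), (1,4), (1,5), (2,4), (2,5), (3,5)

α = atan 0.75 = 36.87°;  2α = 73.74°
n_0 = (-0.4418, -0.8971)
n_1 = (+0.3077, -0.9515)
n_2 = (+0.7772, -0.6292)
n_3 = (+0.8678, +0.4970)
n_4 = (-0.2290, +0.9734)
n_5 = (-0.9748, +0.2229)
  (0,1): δ = 135.86°  ·
  (0,2): δ = 102.77°  ·
  (0,3): δ = 33.98°  ✓
  (0,4): δ = 39.46°  ✓
  (0,5): δ = 103.34°  ·
  (1,2): δ = 146.91°  ·
  (1,3): δ = 78.12°  ·
  (1,4): δ = 4.68°  ✓
  (1,5): δ = 59.20°  ✓
  (2,3): δ = 111.21°  ·
  (2,4): δ = 37.77°  ✓
  (2,5): δ = 26.11°  ✓
  (3,4): δ = 106.56°  ·
  (3,5): δ = 42.68°  ✓
  (4,5): δ = 116.12°  ·
antipodal pairs: 7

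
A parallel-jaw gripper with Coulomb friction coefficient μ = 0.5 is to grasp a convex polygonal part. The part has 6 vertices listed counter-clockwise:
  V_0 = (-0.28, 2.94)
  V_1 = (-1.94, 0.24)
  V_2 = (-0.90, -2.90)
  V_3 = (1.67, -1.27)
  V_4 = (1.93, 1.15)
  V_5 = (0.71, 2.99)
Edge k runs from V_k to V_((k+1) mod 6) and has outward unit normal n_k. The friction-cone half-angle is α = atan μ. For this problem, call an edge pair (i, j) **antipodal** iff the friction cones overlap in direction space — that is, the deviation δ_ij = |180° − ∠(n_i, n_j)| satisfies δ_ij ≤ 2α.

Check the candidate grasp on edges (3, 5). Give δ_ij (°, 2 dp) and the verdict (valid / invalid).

α = atan 0.5 = 26.57°;  2α = 53.13°
edge 3: e_3 = (+0.26, +2.42);  n_3 = (+0.9943, -0.1068)
edge 5: e_5 = (-0.99, -0.05);  n_5 = (-0.0504, +0.9987)
∠(n_3, n_5) = 99.02°
δ = |180° − 99.02°| = 80.98°
80.98° > 2α = 53.13°  →  invalid

δ = 80.98°, invalid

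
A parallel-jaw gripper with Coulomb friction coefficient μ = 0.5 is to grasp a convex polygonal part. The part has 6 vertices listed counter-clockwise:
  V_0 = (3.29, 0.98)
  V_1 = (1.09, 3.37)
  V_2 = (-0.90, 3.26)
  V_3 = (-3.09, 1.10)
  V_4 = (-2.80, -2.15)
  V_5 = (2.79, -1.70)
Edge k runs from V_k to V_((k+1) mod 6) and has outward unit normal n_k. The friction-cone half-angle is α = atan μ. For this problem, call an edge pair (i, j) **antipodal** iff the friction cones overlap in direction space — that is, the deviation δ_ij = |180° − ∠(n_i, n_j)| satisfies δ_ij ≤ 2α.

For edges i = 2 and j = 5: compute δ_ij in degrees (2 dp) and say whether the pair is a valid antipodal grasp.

δ = 34.83°, valid

α = atan 0.5 = 26.57°;  2α = 53.13°
edge 2: e_2 = (-2.19, -2.16);  n_2 = (-0.7022, +0.7120)
edge 5: e_5 = (+0.50, +2.68);  n_5 = (+0.9830, -0.1834)
∠(n_2, n_5) = 145.17°
δ = |180° − 145.17°| = 34.83°
34.83° ≤ 2α = 53.13°  →  valid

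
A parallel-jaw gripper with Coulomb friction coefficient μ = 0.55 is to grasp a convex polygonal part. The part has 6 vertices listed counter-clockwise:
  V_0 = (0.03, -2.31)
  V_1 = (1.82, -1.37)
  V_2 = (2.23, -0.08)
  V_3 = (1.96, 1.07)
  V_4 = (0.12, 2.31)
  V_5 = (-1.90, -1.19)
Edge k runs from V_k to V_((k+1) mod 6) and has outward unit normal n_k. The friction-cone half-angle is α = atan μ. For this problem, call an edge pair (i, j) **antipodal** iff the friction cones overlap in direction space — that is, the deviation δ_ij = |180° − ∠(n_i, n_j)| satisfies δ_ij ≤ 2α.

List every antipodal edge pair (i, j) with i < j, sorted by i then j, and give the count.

count = 5; pairs: (0,4), (1,4), (2,4), (2,5), (3,5)

α = atan 0.55 = 28.81°;  2α = 57.62°
n_0 = (+0.4649, -0.8853)
n_1 = (+0.9530, -0.3029)
n_2 = (+0.9735, +0.2286)
n_3 = (+0.5589, +0.8293)
n_4 = (-0.8661, +0.4999)
n_5 = (-0.5019, -0.8649)
  (0,1): δ = 135.34°  ·
  (0,2): δ = 104.49°  ·
  (0,3): δ = 61.68°  ·
  (0,4): δ = 32.30°  ✓
  (0,5): δ = 122.17°  ·
  (1,2): δ = 149.16°  ·
  (1,3): δ = 106.34°  ·
  (1,4): δ = 12.36°  ✓
  (1,5): δ = 77.50°  ·
  (2,3): δ = 137.19°  ·
  (2,4): δ = 43.20°  ✓
  (2,5): δ = 46.66°  ✓
  (3,4): δ = 86.01°  ·
  (3,5): δ = 3.85°  ✓
  (4,5): δ = 90.14°  ·
antipodal pairs: 5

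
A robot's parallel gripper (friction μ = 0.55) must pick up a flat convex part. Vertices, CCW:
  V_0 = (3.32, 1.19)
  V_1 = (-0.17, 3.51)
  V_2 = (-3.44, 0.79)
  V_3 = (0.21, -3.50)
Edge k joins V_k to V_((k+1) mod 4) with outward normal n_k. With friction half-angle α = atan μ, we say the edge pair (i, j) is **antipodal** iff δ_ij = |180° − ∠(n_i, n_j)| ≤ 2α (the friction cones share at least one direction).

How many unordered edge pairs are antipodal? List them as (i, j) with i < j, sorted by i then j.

count = 2; pairs: (0,2), (1,3)

α = atan 0.55 = 28.81°;  2α = 57.62°
n_0 = (+0.5536, +0.8328)
n_1 = (-0.6395, +0.7688)
n_2 = (-0.7616, -0.6480)
n_3 = (+0.8334, -0.5526)
  (0,1): δ = 106.63°  ·
  (0,2): δ = 15.99°  ✓
  (0,3): δ = 90.07°  ·
  (1,2): δ = 89.36°  ·
  (1,3): δ = 16.70°  ✓
  (2,3): δ = 73.94°  ·
antipodal pairs: 2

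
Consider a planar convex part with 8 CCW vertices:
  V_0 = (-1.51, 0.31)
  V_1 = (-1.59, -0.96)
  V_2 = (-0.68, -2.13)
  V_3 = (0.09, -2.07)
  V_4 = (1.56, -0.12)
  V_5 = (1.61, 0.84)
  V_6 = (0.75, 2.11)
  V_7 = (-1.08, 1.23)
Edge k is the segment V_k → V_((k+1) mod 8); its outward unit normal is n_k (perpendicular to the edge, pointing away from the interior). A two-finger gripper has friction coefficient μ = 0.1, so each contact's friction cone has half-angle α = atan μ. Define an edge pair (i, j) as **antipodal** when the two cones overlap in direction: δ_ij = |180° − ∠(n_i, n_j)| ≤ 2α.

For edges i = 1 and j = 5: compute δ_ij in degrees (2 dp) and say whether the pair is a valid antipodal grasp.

α = atan 0.1 = 5.71°;  2α = 11.42°
edge 1: e_1 = (+0.91, -1.17);  n_1 = (-0.7894, -0.6139)
edge 5: e_5 = (-0.86, +1.27);  n_5 = (+0.8280, +0.5607)
∠(n_1, n_5) = 176.23°
δ = |180° − 176.23°| = 3.77°
3.77° ≤ 2α = 11.42°  →  valid

δ = 3.77°, valid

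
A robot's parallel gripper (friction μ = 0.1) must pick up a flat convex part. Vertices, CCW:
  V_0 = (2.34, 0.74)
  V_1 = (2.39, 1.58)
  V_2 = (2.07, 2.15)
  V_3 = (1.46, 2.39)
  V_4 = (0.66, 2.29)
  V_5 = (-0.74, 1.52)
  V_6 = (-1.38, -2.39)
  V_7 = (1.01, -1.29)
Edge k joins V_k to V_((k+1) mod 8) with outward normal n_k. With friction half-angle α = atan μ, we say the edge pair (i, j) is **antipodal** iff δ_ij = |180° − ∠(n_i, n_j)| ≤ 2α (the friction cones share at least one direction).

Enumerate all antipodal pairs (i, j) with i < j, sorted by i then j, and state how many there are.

α = atan 0.1 = 5.71°;  2α = 11.42°
n_0 = (+0.9982, -0.0594)
n_1 = (+0.8720, +0.4895)
n_2 = (+0.3661, +0.9306)
n_3 = (-0.1240, +0.9923)
n_4 = (-0.4819, +0.8762)
n_5 = (-0.9869, +0.1615)
n_6 = (+0.4181, -0.9084)
n_7 = (+0.8365, -0.5480)
  (0,1): δ = 147.28°  ·
  (0,2): δ = 108.07°  ·
  (0,3): δ = 79.47°  ·
  (0,4): δ = 57.78°  ·
  (0,5): δ = 5.89°  ✓
  (0,6): δ = 118.12°  ·
  (0,7): δ = 150.17°  ·
  (1,2): δ = 140.79°  ·
  (1,3): δ = 112.18°  ·
  (1,4): δ = 90.50°  ·
  (1,5): δ = 38.61°  ·
  (1,6): δ = 85.40°  ·
  (1,7): δ = 117.46°  ·
  (2,3): δ = 151.40°  ·
  (2,4): δ = 129.71°  ·
  (2,5): δ = 77.82°  ·
  (2,6): δ = 46.19°  ·
  (2,7): δ = 78.25°  ·
  (3,4): δ = 158.31°  ·
  (3,5): δ = 106.42°  ·
  (3,6): δ = 17.59°  ·
  (3,7): δ = 49.64°  ·
  (4,5): δ = 128.11°  ·
  (4,6): δ = 4.10°  ✓
  (4,7): δ = 27.96°  ·
  (5,6): δ = 55.99°  ·
  (5,7): δ = 23.94°  ·
  (6,7): δ = 147.95°  ·
antipodal pairs: 2

count = 2; pairs: (0,5), (4,6)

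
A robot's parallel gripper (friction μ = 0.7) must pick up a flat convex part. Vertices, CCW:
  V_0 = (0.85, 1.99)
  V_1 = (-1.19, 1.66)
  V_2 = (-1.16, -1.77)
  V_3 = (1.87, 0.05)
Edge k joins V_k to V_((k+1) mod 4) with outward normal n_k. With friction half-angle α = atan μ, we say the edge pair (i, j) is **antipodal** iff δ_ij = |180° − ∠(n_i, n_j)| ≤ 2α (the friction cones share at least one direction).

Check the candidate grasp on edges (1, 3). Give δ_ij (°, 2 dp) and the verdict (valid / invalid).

α = atan 0.7 = 34.99°;  2α = 69.98°
edge 1: e_1 = (+0.03, -3.43);  n_1 = (-1.0000, -0.0087)
edge 3: e_3 = (-1.02, +1.94);  n_3 = (+0.8851, +0.4654)
∠(n_1, n_3) = 152.77°
δ = |180° − 152.77°| = 27.23°
27.23° ≤ 2α = 69.98°  →  valid

δ = 27.23°, valid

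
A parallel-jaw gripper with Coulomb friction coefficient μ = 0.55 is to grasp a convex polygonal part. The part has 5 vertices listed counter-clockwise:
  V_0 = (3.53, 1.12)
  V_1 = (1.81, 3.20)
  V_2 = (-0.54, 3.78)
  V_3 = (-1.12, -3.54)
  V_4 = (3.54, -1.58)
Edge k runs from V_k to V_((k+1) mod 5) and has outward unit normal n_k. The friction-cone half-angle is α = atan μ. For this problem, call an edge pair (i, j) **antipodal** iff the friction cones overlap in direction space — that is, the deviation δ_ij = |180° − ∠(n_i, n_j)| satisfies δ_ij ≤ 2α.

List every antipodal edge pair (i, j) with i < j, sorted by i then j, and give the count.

count = 3; pairs: (0,2), (1,3), (2,4)

α = atan 0.55 = 28.81°;  2α = 57.62°
n_0 = (+0.7706, +0.6373)
n_1 = (+0.2396, +0.9709)
n_2 = (-0.9969, +0.0790)
n_3 = (+0.3877, -0.9218)
n_4 = (+1.0000, +0.0037)
  (0,1): δ = 143.45°  ·
  (0,2): δ = 44.12°  ✓
  (0,3): δ = 73.22°  ·
  (0,4): δ = 140.62°  ·
  (1,2): δ = 80.67°  ·
  (1,3): δ = 36.68°  ✓
  (1,4): δ = 104.08°  ·
  (2,3): δ = 62.66°  ·
  (2,4): δ = 4.74°  ✓
  (3,4): δ = 112.60°  ·
antipodal pairs: 3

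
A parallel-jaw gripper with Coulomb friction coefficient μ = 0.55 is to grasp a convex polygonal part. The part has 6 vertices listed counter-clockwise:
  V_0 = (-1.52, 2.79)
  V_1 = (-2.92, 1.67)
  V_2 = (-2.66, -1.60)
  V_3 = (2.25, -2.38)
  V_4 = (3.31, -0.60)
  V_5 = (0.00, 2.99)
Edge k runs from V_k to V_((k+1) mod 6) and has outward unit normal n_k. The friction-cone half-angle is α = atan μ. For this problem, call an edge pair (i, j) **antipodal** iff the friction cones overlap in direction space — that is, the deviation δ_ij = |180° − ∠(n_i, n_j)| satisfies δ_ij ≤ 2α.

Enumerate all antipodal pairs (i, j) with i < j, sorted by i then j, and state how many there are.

α = atan 0.55 = 28.81°;  2α = 57.62°
n_0 = (-0.6247, +0.7809)
n_1 = (-0.9969, -0.0793)
n_2 = (-0.1569, -0.9876)
n_3 = (+0.8592, -0.5117)
n_4 = (+0.7352, +0.6779)
n_5 = (-0.1305, +0.9915)
  (0,1): δ = 124.11°  ·
  (0,2): δ = 47.69°  ✓
  (0,3): δ = 20.57°  ✓
  (0,4): δ = 94.02°  ·
  (0,5): δ = 148.84°  ·
  (1,2): δ = 103.57°  ·
  (1,3): δ = 35.32°  ✓
  (1,4): δ = 38.13°  ✓
  (1,5): δ = 92.95°  ·
  (2,3): δ = 111.75°  ·
  (2,4): δ = 38.30°  ✓
  (2,5): δ = 16.52°  ✓
  (3,4): δ = 106.55°  ·
  (3,5): δ = 51.73°  ✓
  (4,5): δ = 125.18°  ·
antipodal pairs: 7

count = 7; pairs: (0,2), (0,3), (1,3), (1,4), (2,4), (2,5), (3,5)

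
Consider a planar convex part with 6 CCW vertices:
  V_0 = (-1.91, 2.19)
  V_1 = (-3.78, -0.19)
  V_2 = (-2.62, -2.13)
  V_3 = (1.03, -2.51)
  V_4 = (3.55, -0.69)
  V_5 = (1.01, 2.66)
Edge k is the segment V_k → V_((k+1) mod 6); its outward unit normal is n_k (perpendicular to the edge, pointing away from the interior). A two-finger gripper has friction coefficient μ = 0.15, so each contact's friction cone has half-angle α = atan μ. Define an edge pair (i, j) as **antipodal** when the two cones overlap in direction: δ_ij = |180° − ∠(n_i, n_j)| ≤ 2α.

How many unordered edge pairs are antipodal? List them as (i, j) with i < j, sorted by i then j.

count = 3; pairs: (0,3), (1,4), (2,5)

α = atan 0.15 = 8.53°;  2α = 17.06°
n_0 = (-0.7863, +0.6178)
n_1 = (-0.8583, -0.5132)
n_2 = (-0.1035, -0.9946)
n_3 = (+0.5855, -0.8107)
n_4 = (+0.7968, +0.6042)
n_5 = (-0.1589, +0.9873)
  (0,1): δ = 110.97°  ·
  (0,2): δ = 57.79°  ·
  (0,3): δ = 16.01°  ✓
  (0,4): δ = 75.33°  ·
  (0,5): δ = 137.30°  ·
  (1,2): δ = 126.82°  ·
  (1,3): δ = 85.04°  ·
  (1,4): δ = 6.29°  ✓
  (1,5): δ = 68.27°  ·
  (2,3): δ = 138.22°  ·
  (2,4): δ = 46.89°  ·
  (2,5): δ = 15.09°  ✓
  (3,4): δ = 88.67°  ·
  (3,5): δ = 26.69°  ·
  (4,5): δ = 118.03°  ·
antipodal pairs: 3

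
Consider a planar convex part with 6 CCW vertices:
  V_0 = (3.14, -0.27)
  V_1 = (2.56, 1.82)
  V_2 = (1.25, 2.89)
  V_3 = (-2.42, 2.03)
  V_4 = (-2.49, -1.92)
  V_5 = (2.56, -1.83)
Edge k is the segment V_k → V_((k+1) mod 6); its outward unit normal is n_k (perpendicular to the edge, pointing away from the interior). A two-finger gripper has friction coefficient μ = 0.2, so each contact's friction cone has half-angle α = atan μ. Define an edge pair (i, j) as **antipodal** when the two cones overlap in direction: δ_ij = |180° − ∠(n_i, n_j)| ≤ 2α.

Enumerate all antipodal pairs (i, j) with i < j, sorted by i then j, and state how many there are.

count = 3; pairs: (0,3), (2,4), (3,5)

α = atan 0.2 = 11.31°;  2α = 22.62°
n_0 = (+0.9636, +0.2674)
n_1 = (+0.6326, +0.7745)
n_2 = (-0.2282, +0.9736)
n_3 = (-0.9998, +0.0177)
n_4 = (+0.0178, -0.9998)
n_5 = (+0.9373, -0.3485)
  (0,1): δ = 144.75°  ·
  (0,2): δ = 92.32°  ·
  (0,3): δ = 16.53°  ✓
  (0,4): δ = 75.51°  ·
  (0,5): δ = 144.10°  ·
  (1,2): δ = 127.57°  ·
  (1,3): δ = 51.77°  ·
  (1,4): δ = 40.26°  ·
  (1,5): δ = 108.85°  ·
  (2,3): δ = 104.20°  ·
  (2,4): δ = 12.17°  ✓
  (2,5): δ = 56.42°  ·
  (3,4): δ = 87.96°  ·
  (3,5): δ = 19.38°  ✓
  (4,5): δ = 111.42°  ·
antipodal pairs: 3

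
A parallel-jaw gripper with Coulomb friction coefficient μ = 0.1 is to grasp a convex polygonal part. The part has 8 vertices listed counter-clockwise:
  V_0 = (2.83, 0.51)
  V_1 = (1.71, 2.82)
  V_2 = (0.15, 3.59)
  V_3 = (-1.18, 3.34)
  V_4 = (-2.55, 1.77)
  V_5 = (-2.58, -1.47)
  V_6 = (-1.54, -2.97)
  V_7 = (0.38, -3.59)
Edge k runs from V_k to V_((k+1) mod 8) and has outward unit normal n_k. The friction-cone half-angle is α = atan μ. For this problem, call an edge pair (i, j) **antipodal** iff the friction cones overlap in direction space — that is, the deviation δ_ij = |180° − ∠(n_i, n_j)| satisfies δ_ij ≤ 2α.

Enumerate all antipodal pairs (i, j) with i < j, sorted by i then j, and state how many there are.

α = atan 0.1 = 5.71°;  2α = 11.42°
n_0 = (+0.8998, +0.4363)
n_1 = (+0.4426, +0.8967)
n_2 = (-0.1847, +0.9828)
n_3 = (-0.7535, +0.6575)
n_4 = (-1.0000, +0.0093)
n_5 = (-0.8218, -0.5698)
n_6 = (-0.3073, -0.9516)
n_7 = (+0.8584, -0.5130)
  (0,1): δ = 142.14°  ·
  (0,2): δ = 105.22°  ·
  (0,3): δ = 66.97°  ·
  (0,4): δ = 26.40°  ·
  (0,5): δ = 8.87°  ✓
  (0,6): δ = 46.24°  ·
  (0,7): δ = 123.27°  ·
  (1,2): δ = 143.08°  ·
  (1,3): δ = 104.84°  ·
  (1,4): δ = 64.26°  ·
  (1,5): δ = 28.99°  ·
  (1,6): δ = 8.37°  ✓
  (1,7): δ = 85.41°  ·
  (2,3): δ = 141.75°  ·
  (2,4): δ = 101.18°  ·
  (2,5): δ = 65.91°  ·
  (2,6): δ = 28.54°  ·
  (2,7): δ = 48.49°  ·
  (3,4): δ = 139.42°  ·
  (3,5): δ = 104.16°  ·
  (3,6): δ = 66.79°  ·
  (3,7): δ = 10.25°  ✓
  (4,5): δ = 144.73°  ·
  (4,6): δ = 107.37°  ·
  (4,7): δ = 30.33°  ·
  (5,6): δ = 142.63°  ·
  (5,7): δ = 65.60°  ·
  (6,7): δ = 102.96°  ·
antipodal pairs: 3

count = 3; pairs: (0,5), (1,6), (3,7)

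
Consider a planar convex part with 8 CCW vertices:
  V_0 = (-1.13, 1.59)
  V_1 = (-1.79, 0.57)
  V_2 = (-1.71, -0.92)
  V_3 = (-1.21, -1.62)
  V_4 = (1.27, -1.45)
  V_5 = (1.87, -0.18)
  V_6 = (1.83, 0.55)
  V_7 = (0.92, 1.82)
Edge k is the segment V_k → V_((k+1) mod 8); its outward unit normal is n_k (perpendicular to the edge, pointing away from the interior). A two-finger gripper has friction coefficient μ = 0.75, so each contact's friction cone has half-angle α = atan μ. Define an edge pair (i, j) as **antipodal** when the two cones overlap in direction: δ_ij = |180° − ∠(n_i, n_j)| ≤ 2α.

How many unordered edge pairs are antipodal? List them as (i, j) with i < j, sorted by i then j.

count = 14; pairs: (0,3), (0,4), (0,5), (0,6), (1,4), (1,5), (1,6), (2,4), (2,5), (2,6), (2,7), (3,6), (3,7), (4,7)

α = atan 0.75 = 36.87°;  2α = 73.74°
n_0 = (-0.8396, +0.5433)
n_1 = (-0.9986, -0.0536)
n_2 = (-0.8137, -0.5812)
n_3 = (+0.0684, -0.9977)
n_4 = (+0.9042, -0.4272)
n_5 = (+0.9985, +0.0547)
n_6 = (+0.8129, +0.5824)
n_7 = (-0.1115, +0.9938)
  (0,1): δ = 144.02°  ·
  (0,2): δ = 111.56°  ·
  (0,3): δ = 53.17°  ✓
  (0,4): δ = 7.62°  ✓
  (0,5): δ = 36.04°  ✓
  (0,6): δ = 68.53°  ✓
  (0,7): δ = 129.31°  ·
  (1,2): δ = 147.54°  ·
  (1,3): δ = 89.15°  ·
  (1,4): δ = 28.36°  ✓
  (1,5): δ = 0.06°  ✓
  (1,6): δ = 32.55°  ✓
  (1,7): δ = 93.33°  ·
  (2,3): δ = 121.62°  ·
  (2,4): δ = 60.83°  ✓
  (2,5): δ = 32.40°  ✓
  (2,6): δ = 0.09°  ✓
  (2,7): δ = 60.86°  ✓
  (3,4): δ = 119.21°  ·
  (3,5): δ = 90.79°  ·
  (3,6): δ = 58.30°  ✓
  (3,7): δ = 2.48°  ✓
  (4,5): δ = 151.58°  ·
  (4,6): δ = 119.09°  ·
  (4,7): δ = 58.31°  ✓
  (5,6): δ = 147.51°  ·
  (5,7): δ = 86.73°  ·
  (6,7): δ = 119.22°  ·
antipodal pairs: 14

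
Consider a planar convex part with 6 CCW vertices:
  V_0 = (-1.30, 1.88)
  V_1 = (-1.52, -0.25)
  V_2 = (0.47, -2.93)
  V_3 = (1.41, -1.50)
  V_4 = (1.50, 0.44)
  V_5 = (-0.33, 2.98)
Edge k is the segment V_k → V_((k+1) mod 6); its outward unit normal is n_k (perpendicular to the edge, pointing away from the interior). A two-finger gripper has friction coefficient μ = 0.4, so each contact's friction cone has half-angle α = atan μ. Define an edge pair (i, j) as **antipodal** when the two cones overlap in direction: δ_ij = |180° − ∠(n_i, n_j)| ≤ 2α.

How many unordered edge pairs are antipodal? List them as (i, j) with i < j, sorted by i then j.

count = 7; pairs: (0,2), (0,3), (0,4), (1,3), (1,4), (2,5), (3,5)

α = atan 0.4 = 21.80°;  2α = 43.60°
n_0 = (-0.9947, +0.1027)
n_1 = (-0.8029, -0.5962)
n_2 = (+0.8356, -0.5493)
n_3 = (+0.9989, -0.0463)
n_4 = (+0.8114, +0.5846)
n_5 = (-0.7500, +0.6614)
  (0,1): δ = 137.51°  ·
  (0,2): δ = 27.42°  ✓
  (0,3): δ = 3.24°  ✓
  (0,4): δ = 41.67°  ✓
  (0,5): δ = 144.49°  ·
  (1,2): δ = 69.91°  ·
  (1,3): δ = 39.25°  ✓
  (1,4): δ = 0.82°  ✓
  (1,5): δ = 102.00°  ·
  (2,3): δ = 149.34°  ·
  (2,4): δ = 110.91°  ·
  (2,5): δ = 8.09°  ✓
  (3,4): δ = 141.57°  ·
  (3,5): δ = 38.75°  ✓
  (4,5): δ = 77.18°  ·
antipodal pairs: 7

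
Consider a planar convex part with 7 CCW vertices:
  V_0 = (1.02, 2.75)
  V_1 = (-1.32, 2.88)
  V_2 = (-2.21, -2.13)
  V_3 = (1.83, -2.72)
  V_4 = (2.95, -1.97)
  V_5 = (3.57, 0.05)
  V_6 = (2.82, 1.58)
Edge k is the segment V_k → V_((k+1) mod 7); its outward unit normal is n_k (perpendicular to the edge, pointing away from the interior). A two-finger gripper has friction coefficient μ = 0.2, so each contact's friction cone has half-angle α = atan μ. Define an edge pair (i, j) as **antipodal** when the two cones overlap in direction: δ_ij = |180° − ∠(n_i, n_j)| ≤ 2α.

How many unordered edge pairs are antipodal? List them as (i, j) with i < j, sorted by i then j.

α = atan 0.2 = 11.31°;  2α = 22.62°
n_0 = (+0.0555, +0.9985)
n_1 = (-0.9846, +0.1749)
n_2 = (-0.1445, -0.9895)
n_3 = (+0.5564, -0.8309)
n_4 = (+0.9560, -0.2934)
n_5 = (+0.8979, +0.4402)
n_6 = (+0.5450, +0.8384)
  (0,1): δ = 96.89°  ·
  (0,2): δ = 5.13°  ✓
  (0,3): δ = 36.99°  ·
  (0,4): δ = 76.12°  ·
  (0,5): δ = 119.29°  ·
  (0,6): δ = 150.16°  ·
  (1,2): δ = 88.24°  ·
  (1,3): δ = 46.12°  ·
  (1,4): δ = 6.99°  ✓
  (1,5): δ = 36.19°  ·
  (1,6): δ = 67.05°  ·
  (2,3): δ = 137.88°  ·
  (2,4): δ = 98.75°  ·
  (2,5): δ = 55.58°  ·
  (2,6): δ = 24.72°  ·
  (3,4): δ = 140.87°  ·
  (3,5): δ = 97.69°  ·
  (3,6): δ = 66.83°  ·
  (4,5): δ = 136.82°  ·
  (4,6): δ = 105.96°  ·
  (5,6): δ = 149.14°  ·
antipodal pairs: 2

count = 2; pairs: (0,2), (1,4)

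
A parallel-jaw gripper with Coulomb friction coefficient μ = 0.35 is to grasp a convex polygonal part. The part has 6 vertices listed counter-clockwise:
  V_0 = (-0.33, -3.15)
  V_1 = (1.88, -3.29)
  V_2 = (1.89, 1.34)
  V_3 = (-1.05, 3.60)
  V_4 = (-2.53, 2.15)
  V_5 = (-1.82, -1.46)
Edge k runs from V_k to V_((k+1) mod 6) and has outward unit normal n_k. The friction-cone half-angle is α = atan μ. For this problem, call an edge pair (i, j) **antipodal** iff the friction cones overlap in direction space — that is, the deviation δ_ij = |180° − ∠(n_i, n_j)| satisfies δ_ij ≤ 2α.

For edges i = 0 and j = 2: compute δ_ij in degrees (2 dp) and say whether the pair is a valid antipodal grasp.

α = atan 0.35 = 19.29°;  2α = 38.58°
edge 0: e_0 = (+2.21, -0.14);  n_0 = (-0.0632, -0.9980)
edge 2: e_2 = (-2.94, +2.26);  n_2 = (+0.6095, +0.7928)
∠(n_0, n_2) = 146.08°
δ = |180° − 146.08°| = 33.92°
33.92° ≤ 2α = 38.58°  →  valid

δ = 33.92°, valid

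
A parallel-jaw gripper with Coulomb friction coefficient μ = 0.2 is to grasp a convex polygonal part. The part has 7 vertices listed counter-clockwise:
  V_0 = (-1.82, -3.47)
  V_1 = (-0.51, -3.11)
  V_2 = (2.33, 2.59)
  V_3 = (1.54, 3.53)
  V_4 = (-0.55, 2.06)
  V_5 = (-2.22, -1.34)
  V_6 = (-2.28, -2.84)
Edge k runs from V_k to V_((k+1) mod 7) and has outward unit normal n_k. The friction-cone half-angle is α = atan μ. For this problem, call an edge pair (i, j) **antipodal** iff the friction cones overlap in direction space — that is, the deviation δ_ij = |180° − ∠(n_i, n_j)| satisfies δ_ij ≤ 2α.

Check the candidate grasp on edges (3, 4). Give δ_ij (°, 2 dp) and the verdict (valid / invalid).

δ = 151.28°, invalid

α = atan 0.2 = 11.31°;  2α = 22.62°
edge 3: e_3 = (-2.09, -1.47);  n_3 = (-0.5753, +0.8179)
edge 4: e_4 = (-1.67, -3.40);  n_4 = (-0.8976, +0.4409)
∠(n_3, n_4) = 28.72°
δ = |180° − 28.72°| = 151.28°
151.28° > 2α = 22.62°  →  invalid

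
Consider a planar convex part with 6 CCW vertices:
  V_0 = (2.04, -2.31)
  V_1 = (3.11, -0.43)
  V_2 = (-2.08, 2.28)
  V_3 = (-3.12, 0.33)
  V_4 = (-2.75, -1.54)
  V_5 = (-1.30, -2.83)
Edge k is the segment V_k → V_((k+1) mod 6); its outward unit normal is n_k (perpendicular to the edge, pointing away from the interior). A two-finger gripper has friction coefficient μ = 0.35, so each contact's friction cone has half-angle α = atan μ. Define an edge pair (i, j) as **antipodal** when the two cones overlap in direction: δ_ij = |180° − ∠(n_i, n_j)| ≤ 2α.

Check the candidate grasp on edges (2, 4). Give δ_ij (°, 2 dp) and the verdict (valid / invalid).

α = atan 0.35 = 19.29°;  2α = 38.58°
edge 2: e_2 = (-1.04, -1.95);  n_2 = (-0.8824, +0.4706)
edge 4: e_4 = (+1.45, -1.29);  n_4 = (-0.6647, -0.7471)
∠(n_2, n_4) = 76.41°
δ = |180° − 76.41°| = 103.59°
103.59° > 2α = 38.58°  →  invalid

δ = 103.59°, invalid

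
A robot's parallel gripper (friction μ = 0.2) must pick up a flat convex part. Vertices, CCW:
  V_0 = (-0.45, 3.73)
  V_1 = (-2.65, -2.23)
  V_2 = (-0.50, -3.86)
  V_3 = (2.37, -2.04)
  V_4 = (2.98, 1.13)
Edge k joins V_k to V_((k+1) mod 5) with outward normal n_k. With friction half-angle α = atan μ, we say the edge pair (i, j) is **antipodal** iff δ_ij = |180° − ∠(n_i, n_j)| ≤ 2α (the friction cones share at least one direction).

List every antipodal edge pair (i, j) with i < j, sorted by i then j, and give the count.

α = atan 0.2 = 11.31°;  2α = 22.62°
n_0 = (-0.9381, +0.3463)
n_1 = (-0.6041, -0.7969)
n_2 = (+0.5355, -0.8445)
n_3 = (+0.9820, -0.1890)
n_4 = (+0.6041, +0.7969)
  (0,1): δ = 106.91°  ·
  (0,2): δ = 37.36°  ·
  (0,3): δ = 9.37°  ✓
  (0,4): δ = 73.10°  ·
  (1,2): δ = 110.45°  ·
  (1,3): δ = 63.73°  ·
  (1,4): δ = 0.00°  ✓
  (2,3): δ = 133.27°  ·
  (2,4): δ = 69.54°  ·
  (3,4): δ = 116.27°  ·
antipodal pairs: 2

count = 2; pairs: (0,3), (1,4)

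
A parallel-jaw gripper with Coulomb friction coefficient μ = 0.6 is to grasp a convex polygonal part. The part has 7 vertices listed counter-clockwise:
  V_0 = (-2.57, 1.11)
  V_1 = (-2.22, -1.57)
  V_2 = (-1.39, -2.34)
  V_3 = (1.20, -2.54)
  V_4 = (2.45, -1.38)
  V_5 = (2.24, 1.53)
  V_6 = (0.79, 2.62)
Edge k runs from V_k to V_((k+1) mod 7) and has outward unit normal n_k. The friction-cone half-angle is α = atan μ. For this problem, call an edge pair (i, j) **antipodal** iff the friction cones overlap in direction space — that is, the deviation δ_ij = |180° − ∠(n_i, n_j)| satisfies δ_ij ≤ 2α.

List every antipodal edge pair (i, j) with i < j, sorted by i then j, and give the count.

α = atan 0.6 = 30.96°;  2α = 61.93°
n_0 = (-0.9916, -0.1295)
n_1 = (-0.6801, -0.7331)
n_2 = (-0.0770, -0.9970)
n_3 = (+0.6802, -0.7330)
n_4 = (+0.9974, +0.0720)
n_5 = (+0.6009, +0.7993)
n_6 = (-0.4099, +0.9121)
  (0,1): δ = 140.29°  ·
  (0,2): δ = 101.86°  ·
  (0,3): δ = 54.58°  ✓
  (0,4): δ = 3.31°  ✓
  (0,5): δ = 45.63°  ✓
  (0,6): δ = 106.76°  ·
  (1,2): δ = 141.56°  ·
  (1,3): δ = 94.29°  ·
  (1,4): δ = 43.02°  ✓
  (1,5): δ = 5.92°  ✓
  (1,6): δ = 67.05°  ·
  (2,3): δ = 132.72°  ·
  (2,4): δ = 81.46°  ·
  (2,5): δ = 32.52°  ✓
  (2,6): δ = 28.61°  ✓
  (3,4): δ = 128.73°  ·
  (3,5): δ = 79.79°  ·
  (3,6): δ = 18.66°  ✓
  (4,5): δ = 131.06°  ·
  (4,6): δ = 69.93°  ·
  (5,6): δ = 118.87°  ·
antipodal pairs: 8

count = 8; pairs: (0,3), (0,4), (0,5), (1,4), (1,5), (2,5), (2,6), (3,6)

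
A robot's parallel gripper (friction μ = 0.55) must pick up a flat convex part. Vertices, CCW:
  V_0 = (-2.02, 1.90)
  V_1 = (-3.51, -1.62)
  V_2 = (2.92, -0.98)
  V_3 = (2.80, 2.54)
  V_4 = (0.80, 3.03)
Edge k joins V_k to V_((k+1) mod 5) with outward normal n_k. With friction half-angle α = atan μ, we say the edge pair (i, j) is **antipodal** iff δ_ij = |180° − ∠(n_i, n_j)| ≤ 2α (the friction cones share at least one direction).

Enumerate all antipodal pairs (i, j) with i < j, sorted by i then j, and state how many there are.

α = atan 0.55 = 28.81°;  2α = 57.62°
n_0 = (-0.9209, +0.3898)
n_1 = (+0.0990, -0.9951)
n_2 = (+0.9994, +0.0341)
n_3 = (+0.2380, +0.9713)
n_4 = (-0.3720, +0.9282)
  (0,1): δ = 61.37°  ·
  (0,2): δ = 24.90°  ✓
  (0,3): δ = 99.18°  ·
  (0,4): δ = 134.78°  ·
  (1,2): δ = 93.73°  ·
  (1,3): δ = 19.45°  ✓
  (1,4): δ = 16.15°  ✓
  (2,3): δ = 105.72°  ·
  (2,4): δ = 70.12°  ·
  (3,4): δ = 144.40°  ·
antipodal pairs: 3

count = 3; pairs: (0,2), (1,3), (1,4)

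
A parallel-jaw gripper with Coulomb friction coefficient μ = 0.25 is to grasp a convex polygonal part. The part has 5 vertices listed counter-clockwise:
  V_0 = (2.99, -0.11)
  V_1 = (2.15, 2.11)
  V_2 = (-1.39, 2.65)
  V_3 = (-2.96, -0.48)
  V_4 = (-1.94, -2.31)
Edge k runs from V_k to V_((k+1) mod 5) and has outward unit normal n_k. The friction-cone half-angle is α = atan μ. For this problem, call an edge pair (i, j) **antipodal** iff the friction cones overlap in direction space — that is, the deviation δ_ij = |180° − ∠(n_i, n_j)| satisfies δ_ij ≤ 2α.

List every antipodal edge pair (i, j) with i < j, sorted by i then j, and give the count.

count = 1; pairs: (0,3)

α = atan 0.25 = 14.04°;  2α = 28.07°
n_0 = (+0.9353, +0.3539)
n_1 = (+0.1508, +0.9886)
n_2 = (-0.8939, +0.4484)
n_3 = (-0.8735, -0.4869)
n_4 = (+0.4075, -0.9132)
  (0,1): δ = 119.40°  ·
  (0,2): δ = 47.36°  ·
  (0,3): δ = 8.41°  ✓
  (0,4): δ = 93.32°  ·
  (1,2): δ = 107.97°  ·
  (1,3): δ = 52.19°  ·
  (1,4): δ = 32.72°  ·
  (2,3): δ = 124.23°  ·
  (2,4): δ = 39.31°  ·
  (3,4): δ = 95.09°  ·
antipodal pairs: 1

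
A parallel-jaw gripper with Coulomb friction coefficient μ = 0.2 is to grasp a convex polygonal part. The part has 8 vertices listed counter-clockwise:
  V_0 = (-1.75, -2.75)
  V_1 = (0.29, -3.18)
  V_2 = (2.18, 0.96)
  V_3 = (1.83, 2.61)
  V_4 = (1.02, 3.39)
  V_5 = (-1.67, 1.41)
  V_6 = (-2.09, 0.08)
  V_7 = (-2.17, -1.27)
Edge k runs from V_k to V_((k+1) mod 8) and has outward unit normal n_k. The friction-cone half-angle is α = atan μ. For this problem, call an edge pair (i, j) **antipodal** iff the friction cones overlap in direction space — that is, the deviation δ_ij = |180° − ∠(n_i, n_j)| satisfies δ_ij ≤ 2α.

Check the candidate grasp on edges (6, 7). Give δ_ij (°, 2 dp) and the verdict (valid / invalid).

δ = 160.77°, invalid

α = atan 0.2 = 11.31°;  2α = 22.62°
edge 6: e_6 = (-0.08, -1.35);  n_6 = (-0.9982, +0.0592)
edge 7: e_7 = (+0.42, -1.48);  n_7 = (-0.9620, -0.2730)
∠(n_6, n_7) = 19.23°
δ = |180° − 19.23°| = 160.77°
160.77° > 2α = 22.62°  →  invalid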